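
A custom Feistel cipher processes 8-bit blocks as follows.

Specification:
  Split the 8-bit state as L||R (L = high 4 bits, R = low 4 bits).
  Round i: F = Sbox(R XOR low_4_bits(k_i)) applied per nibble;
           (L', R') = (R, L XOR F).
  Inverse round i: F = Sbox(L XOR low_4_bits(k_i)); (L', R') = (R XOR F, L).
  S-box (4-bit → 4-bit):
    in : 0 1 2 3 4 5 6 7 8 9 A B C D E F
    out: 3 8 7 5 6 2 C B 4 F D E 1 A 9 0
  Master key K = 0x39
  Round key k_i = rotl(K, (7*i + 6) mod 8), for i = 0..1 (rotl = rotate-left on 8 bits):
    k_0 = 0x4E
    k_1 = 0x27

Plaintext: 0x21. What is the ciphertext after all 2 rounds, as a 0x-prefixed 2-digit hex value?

s_0 = plaintext = 0x21
s_1 = Round(s_0, k_0) = 0x12
s_2 = Round(s_1, k_1) = 0x23

0x23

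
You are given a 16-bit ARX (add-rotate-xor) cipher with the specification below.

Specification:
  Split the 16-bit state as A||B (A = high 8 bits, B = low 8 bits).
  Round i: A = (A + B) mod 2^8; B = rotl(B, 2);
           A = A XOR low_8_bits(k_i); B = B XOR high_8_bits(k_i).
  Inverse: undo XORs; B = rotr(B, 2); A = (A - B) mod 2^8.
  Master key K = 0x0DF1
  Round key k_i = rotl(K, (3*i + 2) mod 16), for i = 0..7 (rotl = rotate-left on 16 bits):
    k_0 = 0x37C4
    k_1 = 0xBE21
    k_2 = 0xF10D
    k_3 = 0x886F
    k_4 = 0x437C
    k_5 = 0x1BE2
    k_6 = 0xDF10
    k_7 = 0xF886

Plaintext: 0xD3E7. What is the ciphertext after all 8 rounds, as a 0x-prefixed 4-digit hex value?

s_0 = plaintext = 0xD3E7
s_1 = Round(s_0, k_0) = 0x7EA8
s_2 = Round(s_1, k_1) = 0x071C
s_3 = Round(s_2, k_2) = 0x2E81
s_4 = Round(s_3, k_3) = 0xC08E
s_5 = Round(s_4, k_4) = 0x3279
s_6 = Round(s_5, k_5) = 0x49FE
s_7 = Round(s_6, k_6) = 0x5724
s_8 = Round(s_7, k_7) = 0xFD68

0xFD68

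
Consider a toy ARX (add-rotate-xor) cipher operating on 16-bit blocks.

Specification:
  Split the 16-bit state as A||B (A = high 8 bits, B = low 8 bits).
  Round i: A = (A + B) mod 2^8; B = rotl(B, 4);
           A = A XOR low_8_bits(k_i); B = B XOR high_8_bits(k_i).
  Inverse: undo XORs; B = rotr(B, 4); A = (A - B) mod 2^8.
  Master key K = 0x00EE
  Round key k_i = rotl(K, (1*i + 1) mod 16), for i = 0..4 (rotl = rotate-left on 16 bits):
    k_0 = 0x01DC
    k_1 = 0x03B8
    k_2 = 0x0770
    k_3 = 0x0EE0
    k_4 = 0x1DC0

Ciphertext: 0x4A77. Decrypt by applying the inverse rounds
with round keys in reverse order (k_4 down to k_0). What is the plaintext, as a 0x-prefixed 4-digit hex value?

0x46CB

s_0 = ciphertext = 0x4A77
s_1 = InvRound(s_0, k_4) = 0xE4A6
s_2 = InvRound(s_1, k_3) = 0x7A8A
s_3 = InvRound(s_2, k_2) = 0x32D8
s_4 = InvRound(s_3, k_1) = 0xCDBD
s_5 = InvRound(s_4, k_0) = 0x46CB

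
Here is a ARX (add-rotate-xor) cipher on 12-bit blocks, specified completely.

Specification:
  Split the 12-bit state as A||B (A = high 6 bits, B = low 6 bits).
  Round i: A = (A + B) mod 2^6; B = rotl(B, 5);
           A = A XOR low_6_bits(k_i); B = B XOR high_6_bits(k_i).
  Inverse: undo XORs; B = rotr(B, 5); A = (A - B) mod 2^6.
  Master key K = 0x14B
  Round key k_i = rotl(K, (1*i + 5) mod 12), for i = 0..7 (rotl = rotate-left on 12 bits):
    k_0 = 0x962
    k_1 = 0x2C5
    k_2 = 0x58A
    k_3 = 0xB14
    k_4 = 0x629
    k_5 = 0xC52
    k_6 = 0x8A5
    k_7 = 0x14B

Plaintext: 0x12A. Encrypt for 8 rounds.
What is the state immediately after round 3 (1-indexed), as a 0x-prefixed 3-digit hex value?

s_0 = plaintext = 0x12A
s_1 = Round(s_0, k_0) = 0x330
s_2 = Round(s_1, k_1) = 0xE53
s_3 = Round(s_2, k_2) = 0x1BF
s_4 = Round(s_3, k_3) = 0x453
s_5 = Round(s_4, k_4) = 0x371
s_6 = Round(s_5, k_5) = 0xB09
s_7 = Round(s_6, k_6) = 0x406
s_8 = Round(s_7, k_7) = 0x746

0x1BF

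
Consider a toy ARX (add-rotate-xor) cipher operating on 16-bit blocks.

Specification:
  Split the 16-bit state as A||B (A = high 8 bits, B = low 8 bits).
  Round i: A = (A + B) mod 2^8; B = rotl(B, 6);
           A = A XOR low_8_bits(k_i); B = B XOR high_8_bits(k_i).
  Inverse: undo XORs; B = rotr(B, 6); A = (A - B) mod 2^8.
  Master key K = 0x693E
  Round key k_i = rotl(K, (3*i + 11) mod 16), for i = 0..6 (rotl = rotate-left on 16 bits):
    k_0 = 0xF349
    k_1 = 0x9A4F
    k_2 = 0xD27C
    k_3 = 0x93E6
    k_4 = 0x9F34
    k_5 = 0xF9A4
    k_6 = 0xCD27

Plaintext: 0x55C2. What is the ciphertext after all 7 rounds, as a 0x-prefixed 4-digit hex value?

0x3D44

s_0 = plaintext = 0x55C2
s_1 = Round(s_0, k_0) = 0x5E43
s_2 = Round(s_1, k_1) = 0xEE4A
s_3 = Round(s_2, k_2) = 0x4440
s_4 = Round(s_3, k_3) = 0x6283
s_5 = Round(s_4, k_4) = 0xD17F
s_6 = Round(s_5, k_5) = 0xF426
s_7 = Round(s_6, k_6) = 0x3D44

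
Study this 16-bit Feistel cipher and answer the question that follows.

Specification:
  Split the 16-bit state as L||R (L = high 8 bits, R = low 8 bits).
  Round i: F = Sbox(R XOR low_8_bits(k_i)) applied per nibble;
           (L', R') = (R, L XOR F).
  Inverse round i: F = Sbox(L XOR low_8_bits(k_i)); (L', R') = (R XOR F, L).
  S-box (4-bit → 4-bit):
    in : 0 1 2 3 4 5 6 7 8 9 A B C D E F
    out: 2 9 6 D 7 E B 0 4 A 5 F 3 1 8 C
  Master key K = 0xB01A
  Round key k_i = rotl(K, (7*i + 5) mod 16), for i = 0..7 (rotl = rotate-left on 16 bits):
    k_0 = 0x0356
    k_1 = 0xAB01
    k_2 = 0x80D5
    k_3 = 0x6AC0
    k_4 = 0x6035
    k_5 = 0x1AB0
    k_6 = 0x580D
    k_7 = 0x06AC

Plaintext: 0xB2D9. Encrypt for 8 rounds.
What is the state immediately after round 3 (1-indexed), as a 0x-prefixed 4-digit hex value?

0x15CC

s_0 = plaintext = 0xB2D9
s_1 = Round(s_0, k_0) = 0xD9FE
s_2 = Round(s_1, k_1) = 0xFE15
s_3 = Round(s_2, k_2) = 0x15CC
s_4 = Round(s_3, k_3) = 0xCC36
s_5 = Round(s_4, k_4) = 0x36E1
s_6 = Round(s_5, k_5) = 0xE1DF
s_7 = Round(s_6, k_6) = 0xDFF7
s_8 = Round(s_7, k_7) = 0xF730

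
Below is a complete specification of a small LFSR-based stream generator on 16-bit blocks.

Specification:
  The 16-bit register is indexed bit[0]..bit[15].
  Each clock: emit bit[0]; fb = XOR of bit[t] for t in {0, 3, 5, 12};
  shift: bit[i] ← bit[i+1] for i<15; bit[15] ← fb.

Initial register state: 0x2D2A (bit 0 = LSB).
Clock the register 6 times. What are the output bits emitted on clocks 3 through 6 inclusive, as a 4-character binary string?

0101

reg_0 = 0x2D2A
clock 1: out=0, reg = 0x1695
clock 2: out=1, reg = 0x0B4A
clock 3: out=0, reg = 0x85A5
clock 4: out=1, reg = 0x42D2
clock 5: out=0, reg = 0x2169
clock 6: out=1, reg = 0x90B4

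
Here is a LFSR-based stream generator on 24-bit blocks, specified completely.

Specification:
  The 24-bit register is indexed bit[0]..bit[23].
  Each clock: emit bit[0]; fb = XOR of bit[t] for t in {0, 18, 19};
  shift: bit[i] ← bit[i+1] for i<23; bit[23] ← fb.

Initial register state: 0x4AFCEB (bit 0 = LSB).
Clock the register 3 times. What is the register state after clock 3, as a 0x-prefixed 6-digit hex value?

0x095F9D

reg_0 = 0x4AFCEB
clock 1: out=1, reg = 0x257E75
clock 2: out=1, reg = 0x12BF3A
clock 3: out=0, reg = 0x095F9D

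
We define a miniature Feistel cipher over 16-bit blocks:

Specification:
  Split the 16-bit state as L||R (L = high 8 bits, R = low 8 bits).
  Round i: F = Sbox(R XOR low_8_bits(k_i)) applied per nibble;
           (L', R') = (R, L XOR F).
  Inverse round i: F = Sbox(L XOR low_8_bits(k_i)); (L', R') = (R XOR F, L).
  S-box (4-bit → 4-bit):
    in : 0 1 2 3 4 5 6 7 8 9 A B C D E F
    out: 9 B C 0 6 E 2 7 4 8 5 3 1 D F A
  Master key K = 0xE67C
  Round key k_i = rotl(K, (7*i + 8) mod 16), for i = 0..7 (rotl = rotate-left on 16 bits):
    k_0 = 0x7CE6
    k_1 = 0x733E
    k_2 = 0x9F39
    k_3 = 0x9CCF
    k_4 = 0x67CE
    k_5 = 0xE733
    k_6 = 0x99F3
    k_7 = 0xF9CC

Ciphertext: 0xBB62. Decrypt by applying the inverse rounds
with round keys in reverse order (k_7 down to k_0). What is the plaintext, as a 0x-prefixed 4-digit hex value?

0x2298

s_0 = ciphertext = 0xBB62
s_1 = InvRound(s_0, k_7) = 0x15BB
s_2 = InvRound(s_1, k_6) = 0x4915
s_3 = InvRound(s_2, k_5) = 0x6049
s_4 = InvRound(s_3, k_4) = 0x1660
s_5 = InvRound(s_4, k_3) = 0xB816
s_6 = InvRound(s_5, k_2) = 0x5DB8
s_7 = InvRound(s_6, k_1) = 0x985D
s_8 = InvRound(s_7, k_0) = 0x2298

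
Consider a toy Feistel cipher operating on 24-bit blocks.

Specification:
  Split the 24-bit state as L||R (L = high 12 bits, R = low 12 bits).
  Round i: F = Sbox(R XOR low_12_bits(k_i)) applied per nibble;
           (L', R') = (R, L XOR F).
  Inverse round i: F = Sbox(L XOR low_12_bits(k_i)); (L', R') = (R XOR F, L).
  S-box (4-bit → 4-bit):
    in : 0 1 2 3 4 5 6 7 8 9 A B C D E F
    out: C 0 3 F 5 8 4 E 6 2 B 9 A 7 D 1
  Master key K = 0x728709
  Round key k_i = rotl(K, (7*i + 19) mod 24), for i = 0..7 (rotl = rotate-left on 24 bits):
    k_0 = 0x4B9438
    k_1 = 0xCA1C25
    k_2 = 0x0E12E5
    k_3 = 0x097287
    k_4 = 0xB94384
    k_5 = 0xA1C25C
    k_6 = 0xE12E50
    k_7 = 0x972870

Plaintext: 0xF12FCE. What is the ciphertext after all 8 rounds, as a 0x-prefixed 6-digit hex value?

s_0 = plaintext = 0xF12FCE
s_1 = Round(s_0, k_0) = 0xFCE606
s_2 = Round(s_1, k_1) = 0x6064F1
s_3 = Round(s_2, k_2) = 0x4F1203
s_4 = Round(s_3, k_3) = 0x203894
s_5 = Round(s_4, k_4) = 0x894B0F
s_6 = Round(s_5, k_5) = 0xB0FA1B
s_7 = Round(s_6, k_6) = 0xA1BE56
s_8 = Round(s_7, k_7) = 0xE56E2F

0xE56E2F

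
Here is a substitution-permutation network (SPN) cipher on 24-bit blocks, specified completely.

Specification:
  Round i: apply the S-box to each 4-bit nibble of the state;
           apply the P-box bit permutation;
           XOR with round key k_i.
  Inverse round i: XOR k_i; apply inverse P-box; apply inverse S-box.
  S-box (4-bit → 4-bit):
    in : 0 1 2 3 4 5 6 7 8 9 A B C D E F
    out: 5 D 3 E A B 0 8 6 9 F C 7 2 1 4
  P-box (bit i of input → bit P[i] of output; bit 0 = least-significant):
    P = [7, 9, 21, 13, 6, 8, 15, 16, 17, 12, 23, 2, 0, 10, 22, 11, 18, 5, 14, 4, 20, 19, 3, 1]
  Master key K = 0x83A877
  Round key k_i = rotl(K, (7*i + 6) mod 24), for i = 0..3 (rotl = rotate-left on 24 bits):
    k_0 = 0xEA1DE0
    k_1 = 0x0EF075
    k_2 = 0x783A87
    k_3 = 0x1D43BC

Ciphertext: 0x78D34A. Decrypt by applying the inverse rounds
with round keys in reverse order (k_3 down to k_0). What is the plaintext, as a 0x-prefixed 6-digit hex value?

0x60230F

s_0 = ciphertext = 0x78D34A
s_1 = InvRound(s_0, k_3) = 0x75F410
s_2 = InvRound(s_1, k_2) = 0x4157B2
s_3 = InvRound(s_2, k_1) = 0x4EC9A5
s_4 = InvRound(s_3, k_0) = 0x60230F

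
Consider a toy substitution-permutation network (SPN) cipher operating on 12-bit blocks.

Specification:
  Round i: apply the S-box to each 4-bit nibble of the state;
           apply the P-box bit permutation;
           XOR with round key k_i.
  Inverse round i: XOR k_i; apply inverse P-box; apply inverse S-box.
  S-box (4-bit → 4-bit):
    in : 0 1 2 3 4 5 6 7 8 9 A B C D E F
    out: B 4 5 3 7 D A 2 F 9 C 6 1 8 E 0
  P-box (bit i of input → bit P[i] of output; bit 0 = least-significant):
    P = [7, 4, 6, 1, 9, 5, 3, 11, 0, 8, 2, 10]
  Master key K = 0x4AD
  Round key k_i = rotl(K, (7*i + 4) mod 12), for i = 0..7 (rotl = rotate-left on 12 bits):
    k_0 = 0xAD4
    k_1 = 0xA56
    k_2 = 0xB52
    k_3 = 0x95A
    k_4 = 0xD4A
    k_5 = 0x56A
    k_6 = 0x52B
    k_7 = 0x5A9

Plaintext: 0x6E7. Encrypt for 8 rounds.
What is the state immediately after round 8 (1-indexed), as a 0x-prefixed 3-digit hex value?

s_0 = plaintext = 0x6E7
s_1 = Round(s_0, k_0) = 0x7EC
s_2 = Round(s_1, k_1) = 0x3FE
s_3 = Round(s_2, k_2) = 0xA01
s_4 = Round(s_3, k_3) = 0x73E
s_5 = Round(s_4, k_4) = 0xE38
s_6 = Round(s_5, k_5) = 0x29C
s_7 = Round(s_6, k_6) = 0xFAE
s_8 = Round(s_7, k_7) = 0xDF3

0xDF3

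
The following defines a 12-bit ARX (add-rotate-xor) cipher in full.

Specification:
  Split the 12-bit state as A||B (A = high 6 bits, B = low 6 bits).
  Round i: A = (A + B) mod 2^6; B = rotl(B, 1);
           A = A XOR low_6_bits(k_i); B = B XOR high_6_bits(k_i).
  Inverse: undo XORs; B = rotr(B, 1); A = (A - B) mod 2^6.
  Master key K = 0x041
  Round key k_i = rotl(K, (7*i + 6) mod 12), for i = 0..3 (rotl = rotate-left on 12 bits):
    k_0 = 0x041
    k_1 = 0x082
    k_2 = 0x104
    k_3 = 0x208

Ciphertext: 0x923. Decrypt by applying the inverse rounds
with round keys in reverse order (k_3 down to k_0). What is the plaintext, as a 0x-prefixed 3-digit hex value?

0x3CE

s_0 = ciphertext = 0x923
s_1 = InvRound(s_0, k_3) = 0xDF5
s_2 = InvRound(s_1, k_2) = 0xEF8
s_3 = InvRound(s_2, k_1) = 0x71D
s_4 = InvRound(s_3, k_0) = 0x3CE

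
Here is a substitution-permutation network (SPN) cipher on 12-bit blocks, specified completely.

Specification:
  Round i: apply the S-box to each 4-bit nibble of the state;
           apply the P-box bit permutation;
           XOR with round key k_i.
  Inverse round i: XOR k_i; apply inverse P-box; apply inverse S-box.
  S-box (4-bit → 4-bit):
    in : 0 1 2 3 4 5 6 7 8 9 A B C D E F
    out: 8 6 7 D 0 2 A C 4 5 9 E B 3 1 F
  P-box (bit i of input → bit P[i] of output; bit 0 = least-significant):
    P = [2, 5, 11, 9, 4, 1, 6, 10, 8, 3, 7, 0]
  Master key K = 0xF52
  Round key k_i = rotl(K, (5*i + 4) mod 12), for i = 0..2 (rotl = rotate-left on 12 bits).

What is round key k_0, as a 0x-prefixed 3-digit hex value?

K = 0xF52
k_0 = rotl(K, (5*0+4) mod 12) = rotl(K, 4) = 0x52F

0x52F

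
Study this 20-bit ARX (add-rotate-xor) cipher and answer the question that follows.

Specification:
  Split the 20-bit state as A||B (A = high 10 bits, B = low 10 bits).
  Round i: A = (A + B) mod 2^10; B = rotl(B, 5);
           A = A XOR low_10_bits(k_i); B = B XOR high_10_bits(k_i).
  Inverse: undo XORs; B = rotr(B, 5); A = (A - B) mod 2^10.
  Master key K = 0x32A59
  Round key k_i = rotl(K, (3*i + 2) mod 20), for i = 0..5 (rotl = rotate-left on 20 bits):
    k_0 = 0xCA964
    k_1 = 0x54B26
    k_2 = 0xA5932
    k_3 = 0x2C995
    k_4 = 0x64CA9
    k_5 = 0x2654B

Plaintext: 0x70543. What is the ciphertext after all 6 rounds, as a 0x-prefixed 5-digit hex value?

s_0 = plaintext = 0x70543
s_1 = Round(s_0, k_0) = 0x98340
s_2 = Round(s_1, k_1) = 0xA1948
s_3 = Round(s_2, k_2) = 0xBF39C
s_4 = Round(s_3, k_3) = 0xC372E
s_5 = Round(s_4, k_4) = 0xA484A
s_6 = Round(s_5, k_5) = 0xE5DDB

0xE5DDB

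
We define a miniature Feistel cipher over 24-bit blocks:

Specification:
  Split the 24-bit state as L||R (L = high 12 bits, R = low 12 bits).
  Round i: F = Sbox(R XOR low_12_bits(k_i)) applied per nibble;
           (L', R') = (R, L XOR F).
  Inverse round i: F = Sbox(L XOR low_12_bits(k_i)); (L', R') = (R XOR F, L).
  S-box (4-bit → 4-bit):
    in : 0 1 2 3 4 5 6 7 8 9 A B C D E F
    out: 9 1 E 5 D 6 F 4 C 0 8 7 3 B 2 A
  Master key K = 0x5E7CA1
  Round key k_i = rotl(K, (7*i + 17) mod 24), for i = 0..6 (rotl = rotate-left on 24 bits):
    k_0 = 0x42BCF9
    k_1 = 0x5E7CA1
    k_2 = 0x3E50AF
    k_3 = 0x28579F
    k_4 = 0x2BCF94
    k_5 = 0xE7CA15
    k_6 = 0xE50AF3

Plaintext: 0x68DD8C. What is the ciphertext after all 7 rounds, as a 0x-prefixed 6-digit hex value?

s_0 = plaintext = 0x68DD8C
s_1 = Round(s_0, k_0) = 0xD8C7CB
s_2 = Round(s_1, k_1) = 0x7CBA74
s_3 = Round(s_2, k_2) = 0xA74F7C
s_4 = Round(s_3, k_3) = 0xF7C651
s_5 = Round(s_4, k_4) = 0x651F4A
s_6 = Round(s_5, k_5) = 0xF4A03B
s_7 = Round(s_6, k_6) = 0x03B776

0x03B776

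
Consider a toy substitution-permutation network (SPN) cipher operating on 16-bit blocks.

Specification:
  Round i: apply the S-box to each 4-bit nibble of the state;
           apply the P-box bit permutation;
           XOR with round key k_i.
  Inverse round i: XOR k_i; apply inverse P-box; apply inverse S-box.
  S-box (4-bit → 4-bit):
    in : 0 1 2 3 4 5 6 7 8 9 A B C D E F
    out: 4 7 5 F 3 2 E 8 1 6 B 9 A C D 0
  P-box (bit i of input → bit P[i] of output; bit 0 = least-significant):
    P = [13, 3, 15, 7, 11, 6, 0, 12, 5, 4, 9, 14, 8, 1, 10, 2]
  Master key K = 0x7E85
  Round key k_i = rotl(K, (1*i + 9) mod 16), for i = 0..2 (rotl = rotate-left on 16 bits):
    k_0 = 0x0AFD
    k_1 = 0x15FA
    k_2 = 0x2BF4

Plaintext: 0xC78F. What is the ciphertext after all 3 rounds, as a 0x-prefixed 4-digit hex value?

0x4CA2

s_0 = plaintext = 0xC78F
s_1 = Round(s_0, k_0) = 0x42FB
s_2 = Round(s_1, k_1) = 0x3658
s_3 = Round(s_2, k_2) = 0x4CA2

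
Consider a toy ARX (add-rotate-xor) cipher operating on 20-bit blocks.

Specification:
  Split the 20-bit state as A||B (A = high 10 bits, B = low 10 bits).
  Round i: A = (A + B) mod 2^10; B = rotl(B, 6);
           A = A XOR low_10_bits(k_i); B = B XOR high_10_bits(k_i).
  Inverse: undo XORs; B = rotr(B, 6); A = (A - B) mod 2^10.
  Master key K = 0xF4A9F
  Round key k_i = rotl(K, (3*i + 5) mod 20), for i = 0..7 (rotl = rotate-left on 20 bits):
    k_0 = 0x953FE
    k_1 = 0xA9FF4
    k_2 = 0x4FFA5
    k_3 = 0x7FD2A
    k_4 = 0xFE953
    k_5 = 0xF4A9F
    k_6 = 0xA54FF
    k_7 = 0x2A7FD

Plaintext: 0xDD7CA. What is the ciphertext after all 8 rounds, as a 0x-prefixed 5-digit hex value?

s_0 = plaintext = 0xDD7CA
s_1 = Round(s_0, k_0) = 0x304E8
s_2 = Round(s_1, k_1) = 0x974A9
s_3 = Round(s_2, k_2) = 0x28F75
s_4 = Round(s_3, k_3) = 0x4C888
s_5 = Round(s_4, k_4) = 0x3A5F2
s_6 = Round(s_5, k_5) = 0x1134D
s_7 = Round(s_6, k_6) = 0xDB9E1
s_8 = Round(s_7, k_7) = 0xAC8F7

0xAC8F7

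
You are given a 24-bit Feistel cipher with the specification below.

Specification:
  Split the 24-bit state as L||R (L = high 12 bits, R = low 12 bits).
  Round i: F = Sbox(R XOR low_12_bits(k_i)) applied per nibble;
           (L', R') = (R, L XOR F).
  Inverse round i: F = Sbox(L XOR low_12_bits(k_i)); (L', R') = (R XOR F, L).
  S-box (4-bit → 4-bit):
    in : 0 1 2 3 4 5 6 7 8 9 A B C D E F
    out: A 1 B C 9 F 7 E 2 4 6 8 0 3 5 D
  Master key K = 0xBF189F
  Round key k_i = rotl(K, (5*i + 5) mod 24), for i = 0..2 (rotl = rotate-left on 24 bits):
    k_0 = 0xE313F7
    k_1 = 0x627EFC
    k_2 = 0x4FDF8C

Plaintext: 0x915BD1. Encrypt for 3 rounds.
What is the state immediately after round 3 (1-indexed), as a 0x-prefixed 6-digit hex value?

s_0 = plaintext = 0x915BD1
s_1 = Round(s_0, k_0) = 0xBD1BA2
s_2 = Round(s_1, k_1) = 0xBA2424
s_3 = Round(s_2, k_2) = 0x4243C0

0x4243C0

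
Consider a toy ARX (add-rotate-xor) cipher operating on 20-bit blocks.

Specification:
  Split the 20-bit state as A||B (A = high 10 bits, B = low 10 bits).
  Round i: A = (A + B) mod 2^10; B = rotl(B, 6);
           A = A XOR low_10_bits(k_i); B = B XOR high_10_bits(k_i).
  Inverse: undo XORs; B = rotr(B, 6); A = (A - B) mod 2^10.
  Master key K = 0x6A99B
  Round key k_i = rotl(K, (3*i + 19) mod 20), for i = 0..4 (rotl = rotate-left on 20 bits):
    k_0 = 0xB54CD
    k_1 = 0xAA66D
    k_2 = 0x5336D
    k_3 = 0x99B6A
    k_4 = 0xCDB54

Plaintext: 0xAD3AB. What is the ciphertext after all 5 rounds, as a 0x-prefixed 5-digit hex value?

s_0 = plaintext = 0xAD3AB
s_1 = Round(s_0, k_0) = 0xA482F
s_2 = Round(s_1, k_1) = 0x2B16B
s_3 = Round(s_2, k_2) = 0x5EB9A
s_4 = Round(s_3, k_3) = 0x9F8DF
s_5 = Round(s_4, k_4) = 0x024FB

0x024FB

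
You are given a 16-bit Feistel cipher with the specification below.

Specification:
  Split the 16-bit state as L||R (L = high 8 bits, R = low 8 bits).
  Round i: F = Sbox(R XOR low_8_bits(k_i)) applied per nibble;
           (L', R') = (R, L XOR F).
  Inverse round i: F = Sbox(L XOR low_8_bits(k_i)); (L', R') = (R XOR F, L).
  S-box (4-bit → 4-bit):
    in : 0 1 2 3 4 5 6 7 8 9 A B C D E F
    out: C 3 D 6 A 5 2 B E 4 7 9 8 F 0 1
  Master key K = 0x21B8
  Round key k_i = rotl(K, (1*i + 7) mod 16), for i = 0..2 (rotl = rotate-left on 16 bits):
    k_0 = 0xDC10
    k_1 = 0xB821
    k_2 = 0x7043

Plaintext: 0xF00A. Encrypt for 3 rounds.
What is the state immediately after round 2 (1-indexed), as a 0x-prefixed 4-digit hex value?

s_0 = plaintext = 0xF00A
s_1 = Round(s_0, k_0) = 0x0AC7
s_2 = Round(s_1, k_1) = 0xC708
s_3 = Round(s_2, k_2) = 0x086E

0xC708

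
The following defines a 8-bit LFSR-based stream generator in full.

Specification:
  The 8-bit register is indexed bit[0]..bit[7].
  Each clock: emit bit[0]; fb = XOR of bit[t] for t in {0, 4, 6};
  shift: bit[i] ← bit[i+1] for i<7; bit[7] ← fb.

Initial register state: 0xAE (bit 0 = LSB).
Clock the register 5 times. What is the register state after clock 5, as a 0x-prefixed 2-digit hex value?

reg_0 = 0xAE
clock 1: out=0, reg = 0x57
clock 2: out=1, reg = 0xAB
clock 3: out=1, reg = 0xD5
clock 4: out=1, reg = 0xEA
clock 5: out=0, reg = 0xF5

0xF5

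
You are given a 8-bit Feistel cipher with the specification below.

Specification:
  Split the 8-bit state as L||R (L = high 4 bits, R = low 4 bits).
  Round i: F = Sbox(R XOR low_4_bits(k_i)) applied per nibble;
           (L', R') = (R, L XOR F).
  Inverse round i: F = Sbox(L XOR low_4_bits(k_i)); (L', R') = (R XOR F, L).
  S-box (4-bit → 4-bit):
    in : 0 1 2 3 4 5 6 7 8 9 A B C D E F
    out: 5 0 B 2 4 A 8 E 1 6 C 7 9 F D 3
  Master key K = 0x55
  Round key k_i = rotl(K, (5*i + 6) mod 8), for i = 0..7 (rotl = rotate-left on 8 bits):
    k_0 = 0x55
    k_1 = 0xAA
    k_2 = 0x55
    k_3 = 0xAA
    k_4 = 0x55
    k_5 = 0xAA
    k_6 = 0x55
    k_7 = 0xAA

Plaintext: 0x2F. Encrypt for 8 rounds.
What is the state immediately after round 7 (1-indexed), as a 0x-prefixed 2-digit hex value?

s_0 = plaintext = 0x2F
s_1 = Round(s_0, k_0) = 0xFE
s_2 = Round(s_1, k_1) = 0xEB
s_3 = Round(s_2, k_2) = 0xB3
s_4 = Round(s_3, k_3) = 0x3D
s_5 = Round(s_4, k_4) = 0xD2
s_6 = Round(s_5, k_5) = 0x2C
s_7 = Round(s_6, k_6) = 0xC4
s_8 = Round(s_7, k_7) = 0x41

0xC4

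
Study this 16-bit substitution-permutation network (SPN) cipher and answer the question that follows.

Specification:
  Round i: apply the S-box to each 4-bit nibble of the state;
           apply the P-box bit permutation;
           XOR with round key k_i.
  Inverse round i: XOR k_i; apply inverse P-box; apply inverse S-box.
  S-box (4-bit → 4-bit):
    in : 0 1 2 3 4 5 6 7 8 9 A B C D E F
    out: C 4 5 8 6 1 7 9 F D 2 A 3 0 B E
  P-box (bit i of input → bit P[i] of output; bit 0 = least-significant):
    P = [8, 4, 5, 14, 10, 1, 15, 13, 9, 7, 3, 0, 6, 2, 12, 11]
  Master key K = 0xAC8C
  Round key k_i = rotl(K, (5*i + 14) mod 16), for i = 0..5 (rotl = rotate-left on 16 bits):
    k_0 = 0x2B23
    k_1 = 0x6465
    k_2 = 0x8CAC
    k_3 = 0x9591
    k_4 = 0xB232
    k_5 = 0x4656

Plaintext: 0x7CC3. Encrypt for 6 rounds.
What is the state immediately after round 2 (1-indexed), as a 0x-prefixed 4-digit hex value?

0x5203

s_0 = plaintext = 0x7CC3
s_1 = Round(s_0, k_0) = 0x65E1
s_2 = Round(s_1, k_1) = 0x5203
s_3 = Round(s_2, k_2) = 0x6EE4
s_4 = Round(s_3, k_3) = 0xA366
s_5 = Round(s_4, k_4) = 0x3705
s_6 = Round(s_5, k_5) = 0xED57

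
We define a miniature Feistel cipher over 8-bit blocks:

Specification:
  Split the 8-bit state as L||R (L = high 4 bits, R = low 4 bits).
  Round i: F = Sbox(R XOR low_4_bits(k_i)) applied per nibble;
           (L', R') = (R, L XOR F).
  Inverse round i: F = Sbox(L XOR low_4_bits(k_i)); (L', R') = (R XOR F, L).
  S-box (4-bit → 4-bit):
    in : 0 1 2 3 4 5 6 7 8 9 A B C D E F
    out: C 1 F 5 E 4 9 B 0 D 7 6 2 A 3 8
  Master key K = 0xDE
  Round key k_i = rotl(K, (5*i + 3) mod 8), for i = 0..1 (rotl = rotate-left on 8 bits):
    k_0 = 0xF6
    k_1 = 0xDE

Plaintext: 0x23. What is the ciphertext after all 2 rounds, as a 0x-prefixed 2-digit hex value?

0x63

s_0 = plaintext = 0x23
s_1 = Round(s_0, k_0) = 0x36
s_2 = Round(s_1, k_1) = 0x63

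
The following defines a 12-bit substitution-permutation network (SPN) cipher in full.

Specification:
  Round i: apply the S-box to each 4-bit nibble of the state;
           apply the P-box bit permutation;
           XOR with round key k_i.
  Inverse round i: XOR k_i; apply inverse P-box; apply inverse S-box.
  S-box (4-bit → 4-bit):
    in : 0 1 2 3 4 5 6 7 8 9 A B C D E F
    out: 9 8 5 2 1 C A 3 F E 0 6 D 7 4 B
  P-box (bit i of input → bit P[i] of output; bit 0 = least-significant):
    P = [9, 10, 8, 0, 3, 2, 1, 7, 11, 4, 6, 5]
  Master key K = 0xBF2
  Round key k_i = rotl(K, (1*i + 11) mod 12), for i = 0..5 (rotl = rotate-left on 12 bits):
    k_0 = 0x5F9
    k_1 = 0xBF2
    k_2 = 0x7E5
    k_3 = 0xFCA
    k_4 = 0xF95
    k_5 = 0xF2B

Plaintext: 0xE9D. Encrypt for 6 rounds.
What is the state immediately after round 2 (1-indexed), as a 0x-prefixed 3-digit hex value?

s_0 = plaintext = 0xE9D
s_1 = Round(s_0, k_0) = 0x23F
s_2 = Round(s_1, k_1) = 0x5B7
s_3 = Round(s_2, k_2) = 0x183
s_4 = Round(s_3, k_3) = 0xB64
s_5 = Round(s_4, k_4) = 0xD41
s_6 = Round(s_5, k_5) = 0x772

0x5B7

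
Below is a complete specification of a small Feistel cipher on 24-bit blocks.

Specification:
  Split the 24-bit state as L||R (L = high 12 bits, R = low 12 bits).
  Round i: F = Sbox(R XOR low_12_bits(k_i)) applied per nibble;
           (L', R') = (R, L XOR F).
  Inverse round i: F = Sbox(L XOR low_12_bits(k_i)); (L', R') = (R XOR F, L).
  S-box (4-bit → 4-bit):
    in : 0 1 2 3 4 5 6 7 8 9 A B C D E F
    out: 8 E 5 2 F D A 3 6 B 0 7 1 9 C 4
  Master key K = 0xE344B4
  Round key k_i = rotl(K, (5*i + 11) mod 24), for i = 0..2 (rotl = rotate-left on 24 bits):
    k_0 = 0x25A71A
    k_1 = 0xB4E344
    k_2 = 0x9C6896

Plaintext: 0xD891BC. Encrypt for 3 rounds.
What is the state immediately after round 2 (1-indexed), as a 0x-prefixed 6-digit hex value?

s_0 = plaintext = 0xD891BC
s_1 = Round(s_0, k_0) = 0x1BC783
s_2 = Round(s_1, k_1) = 0x783EAF
s_3 = Round(s_2, k_2) = 0xEAFDA8

0x783EAF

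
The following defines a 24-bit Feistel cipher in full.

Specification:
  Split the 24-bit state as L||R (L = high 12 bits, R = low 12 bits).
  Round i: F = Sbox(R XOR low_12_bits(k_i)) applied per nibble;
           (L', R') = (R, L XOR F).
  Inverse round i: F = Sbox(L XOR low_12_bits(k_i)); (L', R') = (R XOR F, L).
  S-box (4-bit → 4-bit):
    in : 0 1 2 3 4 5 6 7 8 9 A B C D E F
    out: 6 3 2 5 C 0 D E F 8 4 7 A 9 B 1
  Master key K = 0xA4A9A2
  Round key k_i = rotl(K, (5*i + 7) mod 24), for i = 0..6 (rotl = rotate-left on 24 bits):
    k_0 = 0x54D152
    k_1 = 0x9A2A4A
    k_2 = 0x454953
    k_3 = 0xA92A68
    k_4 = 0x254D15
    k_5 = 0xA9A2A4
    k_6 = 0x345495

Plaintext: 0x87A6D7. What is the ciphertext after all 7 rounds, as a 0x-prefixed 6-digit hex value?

0x39CF62

s_0 = plaintext = 0x87A6D7
s_1 = Round(s_0, k_0) = 0x6D768A
s_2 = Round(s_1, k_1) = 0x68AC71
s_3 = Round(s_2, k_2) = 0xC716A8
s_4 = Round(s_3, k_3) = 0x6A86D7
s_5 = Round(s_4, k_4) = 0x6D710A
s_6 = Round(s_5, k_5) = 0x10A39C
s_7 = Round(s_6, k_6) = 0x39CF62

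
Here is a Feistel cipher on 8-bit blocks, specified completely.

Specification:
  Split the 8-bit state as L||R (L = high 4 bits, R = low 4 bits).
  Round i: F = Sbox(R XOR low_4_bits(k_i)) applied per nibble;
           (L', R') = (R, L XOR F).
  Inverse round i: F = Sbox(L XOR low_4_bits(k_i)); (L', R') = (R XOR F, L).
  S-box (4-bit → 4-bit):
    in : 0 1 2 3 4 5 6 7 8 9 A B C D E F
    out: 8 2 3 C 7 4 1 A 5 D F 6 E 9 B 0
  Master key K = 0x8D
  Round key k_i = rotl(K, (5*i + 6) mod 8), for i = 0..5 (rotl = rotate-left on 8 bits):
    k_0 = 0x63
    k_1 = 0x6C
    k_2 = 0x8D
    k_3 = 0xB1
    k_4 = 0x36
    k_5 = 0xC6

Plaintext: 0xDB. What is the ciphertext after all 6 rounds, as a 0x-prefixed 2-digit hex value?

s_0 = plaintext = 0xDB
s_1 = Round(s_0, k_0) = 0xB8
s_2 = Round(s_1, k_1) = 0x8C
s_3 = Round(s_2, k_2) = 0xCA
s_4 = Round(s_3, k_3) = 0xAA
s_5 = Round(s_4, k_4) = 0xA4
s_6 = Round(s_5, k_5) = 0x49

0x49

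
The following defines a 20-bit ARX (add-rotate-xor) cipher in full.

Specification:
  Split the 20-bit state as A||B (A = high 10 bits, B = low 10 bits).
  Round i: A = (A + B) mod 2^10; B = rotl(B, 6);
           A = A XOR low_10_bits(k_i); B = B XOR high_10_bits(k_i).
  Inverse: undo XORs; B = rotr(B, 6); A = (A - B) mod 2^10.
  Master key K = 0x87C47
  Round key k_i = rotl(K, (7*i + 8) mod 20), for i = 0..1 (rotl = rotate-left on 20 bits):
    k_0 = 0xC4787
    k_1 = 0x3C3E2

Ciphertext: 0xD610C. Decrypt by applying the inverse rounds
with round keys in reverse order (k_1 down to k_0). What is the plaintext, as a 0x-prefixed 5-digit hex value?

s_0 = ciphertext = 0xD610C
s_1 = InvRound(s_0, k_1) = 0x3CFC7
s_2 = InvRound(s_1, k_0) = 0x84563

0x84563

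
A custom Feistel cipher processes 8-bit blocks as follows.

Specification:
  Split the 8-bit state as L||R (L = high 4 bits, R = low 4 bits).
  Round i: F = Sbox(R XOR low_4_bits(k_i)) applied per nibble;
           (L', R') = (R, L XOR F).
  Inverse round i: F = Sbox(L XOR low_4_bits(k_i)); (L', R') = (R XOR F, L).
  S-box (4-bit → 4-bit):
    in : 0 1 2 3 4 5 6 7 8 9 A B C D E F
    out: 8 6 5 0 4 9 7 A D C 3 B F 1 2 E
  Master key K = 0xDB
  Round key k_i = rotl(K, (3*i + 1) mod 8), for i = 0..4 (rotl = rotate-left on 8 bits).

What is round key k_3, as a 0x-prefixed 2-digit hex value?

K = 0xDB
k_0 = rotl(K, (3*0+1) mod 8) = rotl(K, 1) = 0xB7
k_1 = rotl(K, (3*1+1) mod 8) = rotl(K, 4) = 0xBD
k_2 = rotl(K, (3*2+1) mod 8) = rotl(K, 7) = 0xED
k_3 = rotl(K, (3*3+1) mod 8) = rotl(K, 2) = 0x6F

0x6F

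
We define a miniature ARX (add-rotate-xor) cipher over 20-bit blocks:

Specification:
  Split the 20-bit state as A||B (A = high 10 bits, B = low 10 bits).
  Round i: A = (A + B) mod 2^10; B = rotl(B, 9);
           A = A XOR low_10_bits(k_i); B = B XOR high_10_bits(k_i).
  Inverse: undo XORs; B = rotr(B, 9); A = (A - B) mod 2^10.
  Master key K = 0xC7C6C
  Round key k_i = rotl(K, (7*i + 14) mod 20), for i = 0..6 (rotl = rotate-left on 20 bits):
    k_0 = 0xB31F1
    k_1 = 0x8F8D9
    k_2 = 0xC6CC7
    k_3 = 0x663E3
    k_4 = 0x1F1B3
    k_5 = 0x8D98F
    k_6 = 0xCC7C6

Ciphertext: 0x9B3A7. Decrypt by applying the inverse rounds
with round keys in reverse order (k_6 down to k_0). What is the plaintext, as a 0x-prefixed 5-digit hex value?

0x92D09

s_0 = ciphertext = 0x9B3A7
s_1 = InvRound(s_0, k_6) = 0x1F92C
s_2 = InvRound(s_1, k_5) = 0xEF235
s_3 = InvRound(s_2, k_4) = 0x5F093
s_4 = InvRound(s_3, k_3) = 0x22616
s_5 = InvRound(s_4, k_2) = 0x8D21A
s_6 = InvRound(s_5, k_1) = 0xA9448
s_7 = InvRound(s_6, k_0) = 0x92D09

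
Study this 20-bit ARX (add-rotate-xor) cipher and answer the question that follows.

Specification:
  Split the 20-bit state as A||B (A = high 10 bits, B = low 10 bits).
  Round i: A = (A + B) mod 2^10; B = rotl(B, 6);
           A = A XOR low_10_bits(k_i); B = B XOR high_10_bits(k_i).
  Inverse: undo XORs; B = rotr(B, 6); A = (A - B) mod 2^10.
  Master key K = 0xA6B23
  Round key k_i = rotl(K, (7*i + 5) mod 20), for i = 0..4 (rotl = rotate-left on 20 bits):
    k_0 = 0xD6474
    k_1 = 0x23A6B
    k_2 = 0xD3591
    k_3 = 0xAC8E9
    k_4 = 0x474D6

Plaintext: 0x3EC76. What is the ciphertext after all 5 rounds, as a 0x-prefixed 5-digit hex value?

0x63F49

s_0 = plaintext = 0x3EC76
s_1 = Round(s_0, k_0) = 0x416DE
s_2 = Round(s_1, k_1) = 0x62323
s_3 = Round(s_2, k_2) = 0x4EBBF
s_4 = Round(s_3, k_3) = 0x04149
s_5 = Round(s_4, k_4) = 0x63F49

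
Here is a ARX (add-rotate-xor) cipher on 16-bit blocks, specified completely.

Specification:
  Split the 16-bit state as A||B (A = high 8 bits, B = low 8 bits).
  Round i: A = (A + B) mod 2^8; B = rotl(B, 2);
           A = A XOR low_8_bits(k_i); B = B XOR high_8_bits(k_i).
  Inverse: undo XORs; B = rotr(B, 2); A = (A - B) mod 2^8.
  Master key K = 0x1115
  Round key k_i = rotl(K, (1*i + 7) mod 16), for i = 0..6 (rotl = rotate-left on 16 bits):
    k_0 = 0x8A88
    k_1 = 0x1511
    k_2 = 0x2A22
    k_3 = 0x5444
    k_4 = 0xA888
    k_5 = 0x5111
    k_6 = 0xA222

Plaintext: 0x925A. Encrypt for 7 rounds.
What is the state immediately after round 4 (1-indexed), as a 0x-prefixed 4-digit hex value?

0x5655

s_0 = plaintext = 0x925A
s_1 = Round(s_0, k_0) = 0x64E3
s_2 = Round(s_1, k_1) = 0x569A
s_3 = Round(s_2, k_2) = 0xD240
s_4 = Round(s_3, k_3) = 0x5655
s_5 = Round(s_4, k_4) = 0x23FD
s_6 = Round(s_5, k_5) = 0x31A6
s_7 = Round(s_6, k_6) = 0xF538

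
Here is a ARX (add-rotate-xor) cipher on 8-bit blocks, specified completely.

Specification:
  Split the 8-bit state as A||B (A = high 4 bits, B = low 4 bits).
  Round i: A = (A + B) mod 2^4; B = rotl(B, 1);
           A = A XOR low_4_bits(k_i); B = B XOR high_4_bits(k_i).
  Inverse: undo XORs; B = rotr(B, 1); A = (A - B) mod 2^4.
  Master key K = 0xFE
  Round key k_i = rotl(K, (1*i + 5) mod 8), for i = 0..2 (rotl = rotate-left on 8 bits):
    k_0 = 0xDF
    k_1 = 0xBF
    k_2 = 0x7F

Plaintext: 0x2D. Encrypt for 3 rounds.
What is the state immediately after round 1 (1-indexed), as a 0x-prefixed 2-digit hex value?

s_0 = plaintext = 0x2D
s_1 = Round(s_0, k_0) = 0x06
s_2 = Round(s_1, k_1) = 0x97
s_3 = Round(s_2, k_2) = 0xF9

0x06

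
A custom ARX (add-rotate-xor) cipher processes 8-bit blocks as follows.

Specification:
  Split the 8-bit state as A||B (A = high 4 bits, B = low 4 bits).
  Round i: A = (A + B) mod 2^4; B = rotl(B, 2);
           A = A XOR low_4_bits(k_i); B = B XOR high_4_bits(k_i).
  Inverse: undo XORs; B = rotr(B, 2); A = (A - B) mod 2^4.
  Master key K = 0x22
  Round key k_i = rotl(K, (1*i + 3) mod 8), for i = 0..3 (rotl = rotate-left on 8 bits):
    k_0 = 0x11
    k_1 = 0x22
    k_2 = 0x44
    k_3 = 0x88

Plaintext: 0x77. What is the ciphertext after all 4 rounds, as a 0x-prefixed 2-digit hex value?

s_0 = plaintext = 0x77
s_1 = Round(s_0, k_0) = 0xFC
s_2 = Round(s_1, k_1) = 0x91
s_3 = Round(s_2, k_2) = 0xE0
s_4 = Round(s_3, k_3) = 0x68

0x68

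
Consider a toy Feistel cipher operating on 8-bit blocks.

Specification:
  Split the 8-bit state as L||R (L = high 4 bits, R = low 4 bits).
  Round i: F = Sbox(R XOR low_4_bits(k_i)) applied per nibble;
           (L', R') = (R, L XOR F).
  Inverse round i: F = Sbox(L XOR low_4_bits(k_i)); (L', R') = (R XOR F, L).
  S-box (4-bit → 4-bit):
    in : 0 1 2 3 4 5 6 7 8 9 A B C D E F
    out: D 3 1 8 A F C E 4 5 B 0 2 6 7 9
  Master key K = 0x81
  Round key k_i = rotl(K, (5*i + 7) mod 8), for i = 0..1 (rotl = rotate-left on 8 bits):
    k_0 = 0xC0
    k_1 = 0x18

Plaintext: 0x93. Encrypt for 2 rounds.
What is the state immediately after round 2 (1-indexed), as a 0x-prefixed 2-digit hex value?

s_0 = plaintext = 0x93
s_1 = Round(s_0, k_0) = 0x31
s_2 = Round(s_1, k_1) = 0x16

0x16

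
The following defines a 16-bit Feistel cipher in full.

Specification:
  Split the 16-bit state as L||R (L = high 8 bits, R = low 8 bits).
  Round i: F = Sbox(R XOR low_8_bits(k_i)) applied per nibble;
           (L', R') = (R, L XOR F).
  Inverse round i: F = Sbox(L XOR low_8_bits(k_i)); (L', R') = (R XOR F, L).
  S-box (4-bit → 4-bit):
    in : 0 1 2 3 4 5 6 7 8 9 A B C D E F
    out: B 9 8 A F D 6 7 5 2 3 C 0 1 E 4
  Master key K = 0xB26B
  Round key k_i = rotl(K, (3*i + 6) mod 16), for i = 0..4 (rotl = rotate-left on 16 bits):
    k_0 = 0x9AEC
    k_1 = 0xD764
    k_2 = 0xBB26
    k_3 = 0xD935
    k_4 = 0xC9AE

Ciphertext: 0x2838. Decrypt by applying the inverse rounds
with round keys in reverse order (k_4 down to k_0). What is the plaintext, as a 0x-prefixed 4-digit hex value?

s_0 = ciphertext = 0x2838
s_1 = InvRound(s_0, k_4) = 0x6E28
s_2 = InvRound(s_1, k_3) = 0xF46E
s_3 = InvRound(s_2, k_2) = 0x76F4
s_4 = InvRound(s_3, k_1) = 0x6C76
s_5 = InvRound(s_4, k_0) = 0x2D6C

0x2D6C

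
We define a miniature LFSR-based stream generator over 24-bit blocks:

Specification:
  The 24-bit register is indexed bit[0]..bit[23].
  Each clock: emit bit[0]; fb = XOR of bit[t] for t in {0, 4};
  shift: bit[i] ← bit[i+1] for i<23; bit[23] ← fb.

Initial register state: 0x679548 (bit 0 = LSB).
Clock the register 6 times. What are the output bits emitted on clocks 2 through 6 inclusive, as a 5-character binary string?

00100

reg_0 = 0x679548
clock 1: out=0, reg = 0x33CAA4
clock 2: out=0, reg = 0x19E552
clock 3: out=0, reg = 0x8CF2A9
clock 4: out=1, reg = 0xC67954
clock 5: out=0, reg = 0xE33CAA
clock 6: out=0, reg = 0x719E55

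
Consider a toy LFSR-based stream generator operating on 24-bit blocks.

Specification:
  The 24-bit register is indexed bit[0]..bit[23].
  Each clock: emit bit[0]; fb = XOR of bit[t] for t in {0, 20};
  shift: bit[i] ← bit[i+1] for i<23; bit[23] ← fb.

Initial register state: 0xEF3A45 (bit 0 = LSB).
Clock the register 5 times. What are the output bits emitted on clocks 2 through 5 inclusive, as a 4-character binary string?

0100

reg_0 = 0xEF3A45
clock 1: out=1, reg = 0xF79D22
clock 2: out=0, reg = 0xFBCE91
clock 3: out=1, reg = 0x7DE748
clock 4: out=0, reg = 0xBEF3A4
clock 5: out=0, reg = 0xDF79D2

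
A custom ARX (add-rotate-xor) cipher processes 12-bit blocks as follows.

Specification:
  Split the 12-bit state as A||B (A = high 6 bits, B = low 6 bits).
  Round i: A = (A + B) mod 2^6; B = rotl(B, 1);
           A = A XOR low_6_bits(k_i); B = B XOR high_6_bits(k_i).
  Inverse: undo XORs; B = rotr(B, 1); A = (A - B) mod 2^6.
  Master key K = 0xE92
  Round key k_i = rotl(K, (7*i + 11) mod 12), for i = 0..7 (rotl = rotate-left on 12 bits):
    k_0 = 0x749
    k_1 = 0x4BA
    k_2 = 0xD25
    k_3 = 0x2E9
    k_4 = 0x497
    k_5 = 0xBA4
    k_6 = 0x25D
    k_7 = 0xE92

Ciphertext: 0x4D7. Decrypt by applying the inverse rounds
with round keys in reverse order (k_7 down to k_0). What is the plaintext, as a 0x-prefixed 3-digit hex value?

s_0 = ciphertext = 0x4D7
s_1 = InvRound(s_0, k_7) = 0x2F6
s_2 = InvRound(s_1, k_6) = 0x5FF
s_3 = InvRound(s_2, k_5) = 0x2E8
s_4 = InvRound(s_3, k_4) = 0xFDD
s_5 = InvRound(s_4, k_3) = 0x2CB
s_6 = InvRound(s_5, k_2) = 0xBFF
s_7 = InvRound(s_6, k_1) = 0x7F6
s_8 = InvRound(s_7, k_0) = 0x875

0x875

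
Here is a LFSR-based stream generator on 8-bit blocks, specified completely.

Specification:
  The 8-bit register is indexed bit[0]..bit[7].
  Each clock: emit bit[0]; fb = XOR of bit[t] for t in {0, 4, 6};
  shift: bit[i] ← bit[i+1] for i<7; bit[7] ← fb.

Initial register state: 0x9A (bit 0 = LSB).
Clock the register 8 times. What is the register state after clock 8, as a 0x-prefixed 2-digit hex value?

reg_0 = 0x9A
clock 1: out=0, reg = 0xCD
clock 2: out=1, reg = 0x66
clock 3: out=0, reg = 0xB3
clock 4: out=1, reg = 0x59
clock 5: out=1, reg = 0xAC
clock 6: out=0, reg = 0x56
clock 7: out=0, reg = 0x2B
clock 8: out=1, reg = 0x95

0x95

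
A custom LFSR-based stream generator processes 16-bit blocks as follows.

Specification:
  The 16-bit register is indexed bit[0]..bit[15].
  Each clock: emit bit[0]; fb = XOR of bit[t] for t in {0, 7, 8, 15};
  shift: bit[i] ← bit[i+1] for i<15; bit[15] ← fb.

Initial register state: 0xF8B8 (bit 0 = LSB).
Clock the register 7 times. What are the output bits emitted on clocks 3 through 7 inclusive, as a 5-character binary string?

reg_0 = 0xF8B8
clock 1: out=0, reg = 0x7C5C
clock 2: out=0, reg = 0x3E2E
clock 3: out=0, reg = 0x1F17
clock 4: out=1, reg = 0x0F8B
clock 5: out=1, reg = 0x87C5
clock 6: out=1, reg = 0x43E2
clock 7: out=0, reg = 0x21F1

01110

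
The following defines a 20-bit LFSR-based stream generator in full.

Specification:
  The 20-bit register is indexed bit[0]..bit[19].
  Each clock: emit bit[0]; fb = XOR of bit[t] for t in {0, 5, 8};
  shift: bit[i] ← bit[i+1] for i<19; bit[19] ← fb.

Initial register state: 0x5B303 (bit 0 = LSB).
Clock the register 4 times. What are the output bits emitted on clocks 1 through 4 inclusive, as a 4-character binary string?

1100

reg_0 = 0x5B303
clock 1: out=1, reg = 0x2D981
clock 2: out=1, reg = 0x16CC0
clock 3: out=0, reg = 0x0B660
clock 4: out=0, reg = 0x85B30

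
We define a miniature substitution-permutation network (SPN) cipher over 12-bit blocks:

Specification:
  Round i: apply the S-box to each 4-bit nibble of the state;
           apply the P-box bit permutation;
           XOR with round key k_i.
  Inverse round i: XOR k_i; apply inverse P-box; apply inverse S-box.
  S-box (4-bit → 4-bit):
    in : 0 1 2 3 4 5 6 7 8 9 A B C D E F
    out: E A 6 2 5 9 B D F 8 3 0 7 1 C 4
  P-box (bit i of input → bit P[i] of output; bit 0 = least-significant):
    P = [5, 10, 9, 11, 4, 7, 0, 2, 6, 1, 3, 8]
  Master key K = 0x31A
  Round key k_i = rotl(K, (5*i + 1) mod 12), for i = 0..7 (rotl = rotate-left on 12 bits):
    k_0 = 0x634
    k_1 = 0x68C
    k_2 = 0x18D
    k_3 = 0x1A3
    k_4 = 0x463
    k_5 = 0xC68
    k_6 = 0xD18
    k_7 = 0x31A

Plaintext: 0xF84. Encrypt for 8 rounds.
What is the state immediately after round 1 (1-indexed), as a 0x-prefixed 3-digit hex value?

s_0 = plaintext = 0xF84
s_1 = Round(s_0, k_0) = 0x489
s_2 = Round(s_1, k_1) = 0xE51
s_3 = Round(s_2, k_2) = 0xC91
s_4 = Round(s_3, k_3) = 0xDED
s_5 = Round(s_4, k_4) = 0x406
s_6 = Round(s_5, k_5) = 0x085
s_7 = Round(s_6, k_6) = 0x4A7
s_8 = Round(s_7, k_7) = 0x9E2

0x489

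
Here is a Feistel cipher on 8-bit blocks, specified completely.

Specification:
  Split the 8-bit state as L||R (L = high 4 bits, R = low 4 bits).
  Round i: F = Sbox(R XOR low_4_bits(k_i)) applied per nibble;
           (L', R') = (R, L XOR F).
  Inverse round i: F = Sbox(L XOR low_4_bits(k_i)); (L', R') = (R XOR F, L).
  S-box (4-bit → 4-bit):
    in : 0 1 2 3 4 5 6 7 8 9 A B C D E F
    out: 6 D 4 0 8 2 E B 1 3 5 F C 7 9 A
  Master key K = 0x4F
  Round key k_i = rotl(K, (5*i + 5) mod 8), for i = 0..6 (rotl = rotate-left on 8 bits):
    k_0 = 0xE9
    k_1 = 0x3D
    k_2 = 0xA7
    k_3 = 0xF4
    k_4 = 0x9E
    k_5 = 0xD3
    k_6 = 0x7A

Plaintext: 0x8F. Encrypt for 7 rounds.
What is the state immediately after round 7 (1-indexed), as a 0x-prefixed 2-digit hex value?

s_0 = plaintext = 0x8F
s_1 = Round(s_0, k_0) = 0xF6
s_2 = Round(s_1, k_1) = 0x60
s_3 = Round(s_2, k_2) = 0x0D
s_4 = Round(s_3, k_3) = 0xD3
s_5 = Round(s_4, k_4) = 0x3A
s_6 = Round(s_5, k_5) = 0xA0
s_7 = Round(s_6, k_6) = 0x0F

0x0F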